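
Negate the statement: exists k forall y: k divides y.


Negation flips each quantifier (∀↔∃) and negates the inner predicate.
¬(exists k forall y: φ) = forall k exists y: ¬φ.

forall k exists y: ~(k divides y)


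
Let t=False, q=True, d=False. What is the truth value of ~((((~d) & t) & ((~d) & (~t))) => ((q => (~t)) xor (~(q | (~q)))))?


Substitute t=False, q=True, d=False:
… (earlier sub-steps elided)
(~d) & (~t) = True & True = True
((~d) & t) & ((~d) & (~t)) = False & True = False
~t = True
q => (~t) = True => True = True
~q = False
q | (~q) = True | False = True
~(q | (~q)) = False
(q => (~t)) xor (~(q | (~q))) = True xor False = True
(((~d) & t) & ((~d) & (~t))) => ((q => (~t)) xor (~(q | (~q)))) = False => True = True
~((((~d) & t) & ((~d) & (~t))) => ((q => (~t)) xor (~(q | (~q))))) = False

False


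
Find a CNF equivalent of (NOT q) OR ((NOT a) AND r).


Step 1: Distribute ∨ over ∧: (¬q) ∨ ((¬a) ∧ r) = ((¬q) ∨ (¬a)) ∧ ((¬q) ∨ r).

((NOT q) OR (NOT a)) AND ((NOT q) OR r)


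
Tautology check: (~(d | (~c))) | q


Build the truth table over {c, d, q}:
c | d | q | φ
-------------
False | False | False | False
True | False | False | True
False | True | False | False
True | True | False | False
False | False | True | True
True | False | True | True
False | True | True | True
True | True | True | True
Counterexample at row 1: with c=False, d=False, q=False, the formula is False.

No, it is not a tautology.


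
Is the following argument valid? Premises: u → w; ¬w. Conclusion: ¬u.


This matches the form of modus tollens: the conclusion follows in every model of the premises.

Valid.


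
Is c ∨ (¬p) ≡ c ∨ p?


Compare truth tables:
c | p | φ | ψ
-------------
F | F | T | F
T | F | T | T
F | T | F | T
T | T | T | T
They differ at row 1 (c=F, p=F): φ=T but ψ=F.

No, they are not logically equivalent.


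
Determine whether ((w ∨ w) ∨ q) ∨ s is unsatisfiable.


Truth table over {q, s, w}:
q | s | w | φ
-------------
F | F | F | F
T | F | F | T
F | T | F | T
T | T | F | T
F | F | T | T
T | F | T | T
F | T | T | T
T | T | T | T
Satisfying assignment at row 2: q=T, s=F, w=F gives T.

No, it is not a contradiction.


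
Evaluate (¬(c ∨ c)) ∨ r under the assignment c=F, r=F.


Substitute c=F, r=F:
c ∨ c = F ∨ F = F
¬(c ∨ c) = T
(¬(c ∨ c)) ∨ r = T ∨ F = T

T


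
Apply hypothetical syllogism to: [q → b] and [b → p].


Hypothetical syllogism: from (P → Q) and (Q → R), infer (P → R).
Chain the two implications through the shared middle term 'b'.

q → p


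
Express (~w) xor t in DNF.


Step 1: (¬w) ⊕ t is true exactly when they disagree: ((¬w) ∧ ¬t) ∨ (¬(¬w) ∧ t).
Step 2: Eliminate any double negations (¬¬X = X).

((~w) & (~t)) | (w & t)


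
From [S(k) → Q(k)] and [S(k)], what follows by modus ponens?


Modus ponens: from (P → Q) and P, infer Q.
P = 'S(k)' is asserted, and P → Q holds, so Q follows.

Q(k).


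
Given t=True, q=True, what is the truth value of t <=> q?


Biconditional is true when both operands have the same truth value.
Substitute: t=True, q=True.
True <=> True evaluates to True.

True


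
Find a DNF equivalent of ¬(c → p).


Step 1: Rewrite implication then negate: ¬(¬c ∨ p) = c ∧ ¬p.

c ∧ (¬p)


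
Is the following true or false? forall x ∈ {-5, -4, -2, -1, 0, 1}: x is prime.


Evaluate the predicate on each element: -5:False, -4:False, -2:False, -1:False, 0:False, 1:False.
Counterexample x = -5 fails the predicate.

False


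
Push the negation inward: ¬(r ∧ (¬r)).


De Morgan: the negation of a conjunction is the disjunction of the negations.
Distribute ¬ across ∧, flipping it to ∨, and negate each literal.

(¬r) ∨ r


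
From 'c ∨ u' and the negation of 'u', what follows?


Disjunctive syllogism: from (P ∨ Q) and ¬P, infer Q.
One disjunct, 'u', is ruled out; the other must hold.

c


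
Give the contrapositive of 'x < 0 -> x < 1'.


The contrapositive of (P → Q) is (¬Q → ¬P); it is logically equivalent to the original.
Here P = 'x < 0' and Q = 'x < 1'.

If not (x < 1), then not (x < 0).


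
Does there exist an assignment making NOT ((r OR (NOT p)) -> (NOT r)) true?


Search for a satisfying assignment over {p, r}.
Try p=F, r=T: the formula evaluates to T.
A satisfying assignment exists.

Satisfiable.


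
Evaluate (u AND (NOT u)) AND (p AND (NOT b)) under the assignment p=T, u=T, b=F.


Substitute p=T, u=T, b=F:
NOT u = F
u AND (NOT u) = T AND F = F
NOT b = T
p AND (NOT b) = T AND T = T
(u AND (NOT u)) AND (p AND (NOT b)) = F AND T = F

F


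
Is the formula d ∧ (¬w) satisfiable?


Search for a satisfying assignment over {d, w}.
Try d=T, w=F: the formula evaluates to T.
A satisfying assignment exists.

Satisfiable.


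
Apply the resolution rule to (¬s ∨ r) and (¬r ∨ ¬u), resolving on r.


The clauses contain complementary literals r and ¬r.
Resolution eliminates this pair and disjoins the remaining literals (merging duplicates).

(¬s ∨ ¬u)


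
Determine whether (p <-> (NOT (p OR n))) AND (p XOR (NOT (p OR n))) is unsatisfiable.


Truth table over {n, p}:
n | p | φ
---------
F | F | F
T | F | F
F | T | F
T | T | F
Every row is false.

Yes, it is a contradiction.


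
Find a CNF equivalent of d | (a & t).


Step 1: Distribute ∨ over ∧: d ∨ (a ∧ t) = (d ∨ a) ∧ (d ∨ t).

(d | a) & (d | t)


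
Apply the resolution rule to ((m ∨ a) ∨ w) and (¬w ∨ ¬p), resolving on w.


The clauses contain complementary literals w and ¬w.
Resolution eliminates this pair and disjoins the remaining literals (merging duplicates).

((m ∨ a) ∨ ¬p)


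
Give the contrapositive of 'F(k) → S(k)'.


The contrapositive of (P → Q) is (¬Q → ¬P); it is logically equivalent to the original.
Here P = 'F(k)' and Q = 'S(k)'.

If not (S(k)), then not (F(k)).


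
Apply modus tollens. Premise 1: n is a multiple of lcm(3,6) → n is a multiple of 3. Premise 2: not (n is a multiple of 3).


Modus tollens: from (P → Q) and ¬Q, infer ¬P.
Q = 'n is a multiple of 3' is denied; since P → Q, P must also fail.

Not (n is a multiple of lcm(3,6)).


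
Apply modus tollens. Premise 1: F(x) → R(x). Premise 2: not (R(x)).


Modus tollens: from (P → Q) and ¬Q, infer ¬P.
Q = 'R(x)' is denied; since P → Q, P must also fail.

Not (F(x)).


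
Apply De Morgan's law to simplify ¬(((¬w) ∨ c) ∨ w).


De Morgan: the negation of a disjunction is the conjunction of the negations.
Distribute ¬ across ∨, flipping it to ∧, and negate each literal.

(w ∧ (¬c)) ∧ (¬w)


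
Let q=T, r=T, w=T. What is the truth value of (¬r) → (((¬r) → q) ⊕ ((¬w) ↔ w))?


Substitute q=T, r=T, w=T:
¬r = F
¬r = F
(¬r) → q = F → T = T
¬w = F
(¬w) ↔ w = F ↔ T = F
((¬r) → q) ⊕ ((¬w) ↔ w) = T ⊕ F = T
(¬r) → (((¬r) → q) ⊕ ((¬w) ↔ w)) = F → T = T

T


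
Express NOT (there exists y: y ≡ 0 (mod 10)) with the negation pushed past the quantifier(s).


¬(for all x: φ) = there exists x: ¬φ, and ¬(there exists x: φ) = for all x: ¬φ.
Apply to the existential statement.

for all y: NOT(y ≡ 0 (mod 10))


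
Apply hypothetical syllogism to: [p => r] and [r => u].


Hypothetical syllogism: from (P → Q) and (Q → R), infer (P → R).
Chain the two implications through the shared middle term 'r'.

p => u


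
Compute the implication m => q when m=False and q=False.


Implication is false only when antecedent is true and consequent is false.
Substitute: m=False, q=False.
False => False evaluates to True.

True


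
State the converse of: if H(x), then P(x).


The converse of (P → Q) is (Q → P). It is not in general equivalent to the original.
Here P = 'H(x)' and Q = 'P(x)'.

If P(x), then H(x).


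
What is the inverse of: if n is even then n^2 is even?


The inverse of (P → Q) is (¬P → ¬Q). It is equivalent to the converse, not to the original.
Here P = 'n is even' and Q = 'n^2 is even'.

If not (n is even), then not (n^2 is even).


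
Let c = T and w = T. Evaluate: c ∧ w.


Conjunction is true only when both operands are true.
Substitute: c=T, w=T.
T ∧ T evaluates to T.

T


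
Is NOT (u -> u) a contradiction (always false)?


Truth table over {u}:
u | φ
-----
F | F
T | F
Every row is false.

Yes, it is a contradiction.


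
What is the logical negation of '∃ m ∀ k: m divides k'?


Negation flips each quantifier (∀↔∃) and negates the inner predicate.
¬(∃ m ∀ k: φ) = ∀ m ∃ k: ¬φ.

∀ m ∃ k: ¬(m divides k)


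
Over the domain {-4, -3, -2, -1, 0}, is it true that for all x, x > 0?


Evaluate the predicate on each element: -4:F, -3:F, -2:F, -1:F, 0:F.
Counterexample x = -4 fails the predicate.

F


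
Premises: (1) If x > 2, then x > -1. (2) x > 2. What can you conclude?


Modus ponens: from (P → Q) and P, infer Q.
P = 'x > 2' is asserted, and P → Q holds, so Q follows.

x > -1.


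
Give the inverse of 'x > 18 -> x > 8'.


The inverse of (P → Q) is (¬P → ¬Q). It is equivalent to the converse, not to the original.
Here P = 'x > 18' and Q = 'x > 8'.

If not (x > 18), then not (x > 8).


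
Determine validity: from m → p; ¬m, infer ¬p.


This is denying the antecedent (fallacy). There exist truth assignments where the premises are all true but the conclusion is false.

Invalid.


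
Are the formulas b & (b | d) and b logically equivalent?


Compare truth tables:
b | d | φ | ψ
-------------
False | False | False | False
True | False | True | True
False | True | False | False
True | True | True | True
The columns φ and ψ agree on every row.

Yes, they are logically equivalent.


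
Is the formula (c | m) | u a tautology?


Build the truth table over {c, m, u}:
c | m | u | φ
-------------
False | False | False | False
True | False | False | True
False | True | False | True
True | True | False | True
False | False | True | True
True | False | True | True
False | True | True | True
True | True | True | True
Counterexample at row 1: with c=False, m=False, u=False, the formula is False.

No, it is not a tautology.


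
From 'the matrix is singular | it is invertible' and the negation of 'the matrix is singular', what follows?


Disjunctive syllogism: from (P ∨ Q) and ¬P, infer Q.
One disjunct, 'the matrix is singular', is ruled out; the other must hold.

it is invertible


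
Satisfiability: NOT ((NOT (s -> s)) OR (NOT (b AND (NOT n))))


Search for a satisfying assignment over {b, n, s}.
Try b=T, n=F, s=F: the formula evaluates to T.
A satisfying assignment exists.

Satisfiable.


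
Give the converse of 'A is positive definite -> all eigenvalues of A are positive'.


The converse of (P → Q) is (Q → P). It is not in general equivalent to the original.
Here P = 'A is positive definite' and Q = 'all eigenvalues of A are positive'.

If all eigenvalues of A are positive, then A is positive definite.


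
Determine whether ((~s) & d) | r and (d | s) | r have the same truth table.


Compare truth tables:
d | r | s | φ | ψ
-----------------
False | False | False | False | False
True | False | False | True | True
False | True | False | True | True
True | True | False | True | True
False | False | True | False | True
True | False | True | False | True
False | True | True | True | True
True | True | True | True | True
They differ at row 5 (d=False, r=False, s=True): φ=False but ψ=True.

No, they are not logically equivalent.


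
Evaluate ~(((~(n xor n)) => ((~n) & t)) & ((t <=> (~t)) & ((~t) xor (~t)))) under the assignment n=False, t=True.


Substitute n=False, t=True:
… (earlier sub-steps elided)
(~n) & t = True & True = True
(~(n xor n)) => ((~n) & t) = True => True = True
~t = False
t <=> (~t) = True <=> False = False
~t = False
~t = False
(~t) xor (~t) = False xor False = False
(t <=> (~t)) & ((~t) xor (~t)) = False & False = False
((~(n xor n)) => ((~n) & t)) & ((t <=> (~t)) & ((~t) xor (~t))) = True & False = False
~(((~(n xor n)) => ((~n) & t)) & ((t <=> (~t)) & ((~t) xor (~t)))) = True

True


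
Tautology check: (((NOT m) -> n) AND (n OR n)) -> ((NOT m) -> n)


Build the truth table over {m, n}:
m | n | φ
---------
F | F | T
T | F | T
F | T | T
T | T | T
Every row evaluates to true.

Yes, it is a tautology.


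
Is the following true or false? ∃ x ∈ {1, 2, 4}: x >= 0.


Evaluate the predicate on each element: 1:T, 2:T, 4:T.
Witness x = 1 satisfies the predicate.

T


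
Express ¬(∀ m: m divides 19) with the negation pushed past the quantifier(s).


¬(∀ x: φ) = ∃ x: ¬φ, and ¬(∃ x: φ) = ∀ x: ¬φ.
Apply to the universal statement.

∃ m: ¬(m divides 19)


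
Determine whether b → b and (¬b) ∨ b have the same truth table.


Compare truth tables:
b | φ | ψ
---------
F | T | T
T | T | T
The columns φ and ψ agree on every row.

Yes, they are logically equivalent.


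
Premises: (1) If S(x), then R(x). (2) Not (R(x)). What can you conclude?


Modus tollens: from (P → Q) and ¬Q, infer ¬P.
Q = 'R(x)' is denied; since P → Q, P must also fail.

Not (S(x)).


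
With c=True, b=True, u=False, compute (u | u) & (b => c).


Substitute c=True, b=True, u=False:
u | u = False | False = False
b => c = True => True = True
(u | u) & (b => c) = False & True = False

False


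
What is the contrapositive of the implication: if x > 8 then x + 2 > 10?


The contrapositive of (P → Q) is (¬Q → ¬P); it is logically equivalent to the original.
Here P = 'x > 8' and Q = 'x + 2 > 10'.

If not (x + 2 > 10), then not (x > 8).


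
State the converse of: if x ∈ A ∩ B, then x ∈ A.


The converse of (P → Q) is (Q → P). It is not in general equivalent to the original.
Here P = 'x ∈ A ∩ B' and Q = 'x ∈ A'.

If x ∈ A, then x ∈ A ∩ B.


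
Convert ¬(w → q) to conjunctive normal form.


Step 1: Rewrite w → q as ¬w ∨ q.
Step 2: Negate: ¬(¬w ∨ q) = w ∧ ¬q (De Morgan + double negation).

w ∧ (¬q)


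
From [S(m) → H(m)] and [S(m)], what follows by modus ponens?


Modus ponens: from (P → Q) and P, infer Q.
P = 'S(m)' is asserted, and P → Q holds, so Q follows.

H(m).


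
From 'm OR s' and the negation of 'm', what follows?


Disjunctive syllogism: from (P ∨ Q) and ¬P, infer Q.
One disjunct, 'm', is ruled out; the other must hold.

s


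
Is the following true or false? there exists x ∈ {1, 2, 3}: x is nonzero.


Evaluate the predicate on each element: 1:T, 2:T, 3:T.
Witness x = 1 satisfies the predicate.

T


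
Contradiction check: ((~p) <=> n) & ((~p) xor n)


Truth table over {n, p}:
n | p | φ
---------
False | False | False
True | False | False
False | True | False
True | True | False
Every row is false.

Yes, it is a contradiction.


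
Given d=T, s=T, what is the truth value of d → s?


Implication is false only when antecedent is true and consequent is false.
Substitute: d=T, s=T.
T → T evaluates to T.

T


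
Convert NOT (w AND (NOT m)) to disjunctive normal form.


Step 1: Apply De Morgan: ¬(w ∧ (¬m)) = ¬w ∨ ¬(¬m).
Step 2: Eliminate any double negations (¬¬X = X).

(NOT w) OR m


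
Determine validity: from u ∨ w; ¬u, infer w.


This matches the form of disjunctive syllogism: the conclusion follows in every model of the premises.

Valid.


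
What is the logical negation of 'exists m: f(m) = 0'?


¬(forall x: φ) = exists x: ¬φ, and ¬(exists x: φ) = forall x: ¬φ.
Apply to the existential statement.

forall m: ~(f(m) = 0)


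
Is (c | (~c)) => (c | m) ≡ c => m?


Compare truth tables:
c | m | φ | ψ
-------------
False | False | False | True
True | False | True | False
False | True | True | True
True | True | True | True
They differ at row 1 (c=False, m=False): φ=False but ψ=True.

No, they are not logically equivalent.


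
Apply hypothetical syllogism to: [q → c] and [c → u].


Hypothetical syllogism: from (P → Q) and (Q → R), infer (P → R).
Chain the two implications through the shared middle term 'c'.

q → u


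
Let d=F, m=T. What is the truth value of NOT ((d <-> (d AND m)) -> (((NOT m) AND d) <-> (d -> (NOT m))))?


Substitute d=F, m=T:
d AND m = F AND T = F
d <-> (d AND m) = F <-> F = T
NOT m = F
(NOT m) AND d = F AND F = F
NOT m = F
d -> (NOT m) = F -> F = T
((NOT m) AND d) <-> (d -> (NOT m)) = F <-> T = F
(d <-> (d AND m)) -> (((NOT m) AND d) <-> (d -> (NOT m))) = T -> F = F
NOT ((d <-> (d AND m)) -> (((NOT m) AND d) <-> (d -> (NOT m)))) = T

T


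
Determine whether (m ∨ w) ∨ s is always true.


Build the truth table over {m, s, w}:
m | s | w | φ
-------------
F | F | F | F
T | F | F | T
F | T | F | T
T | T | F | T
F | F | T | T
T | F | T | T
F | T | T | T
T | T | T | T
Counterexample at row 1: with m=F, s=F, w=F, the formula is F.

No, it is not a tautology.


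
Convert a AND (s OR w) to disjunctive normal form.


Step 1: Distribute ∧ over ∨: a ∧ (s ∨ w) = (a ∧ s) ∨ (a ∧ w).

(a AND s) OR (a AND w)


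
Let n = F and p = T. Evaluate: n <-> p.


Biconditional is true when both operands have the same truth value.
Substitute: n=F, p=T.
F <-> T evaluates to F.

F


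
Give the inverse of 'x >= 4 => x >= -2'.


The inverse of (P → Q) is (¬P → ¬Q). It is equivalent to the converse, not to the original.
Here P = 'x >= 4' and Q = 'x >= -2'.

If not (x >= 4), then not (x >= -2).


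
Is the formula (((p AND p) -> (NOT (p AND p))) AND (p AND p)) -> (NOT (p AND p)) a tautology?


Build the truth table over {p}:
p | φ
-----
F | T
T | T
Every row evaluates to true.

Yes, it is a tautology.


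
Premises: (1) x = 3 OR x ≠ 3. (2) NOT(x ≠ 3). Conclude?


Disjunctive syllogism: from (P ∨ Q) and ¬P, infer Q.
One disjunct, 'x ≠ 3', is ruled out; the other must hold.

x = 3


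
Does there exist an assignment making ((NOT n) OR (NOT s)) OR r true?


Search for a satisfying assignment over {n, r, s}.
Try n=F, r=F, s=F: the formula evaluates to T.
A satisfying assignment exists.

Satisfiable.


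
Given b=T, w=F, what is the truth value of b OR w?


Disjunction is false only when both operands are false.
Substitute: b=T, w=F.
T OR F evaluates to T.

T


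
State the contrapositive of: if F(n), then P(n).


The contrapositive of (P → Q) is (¬Q → ¬P); it is logically equivalent to the original.
Here P = 'F(n)' and Q = 'P(n)'.

If not (P(n)), then not (F(n)).


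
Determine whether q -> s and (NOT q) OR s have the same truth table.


Compare truth tables:
q | s | φ | ψ
-------------
F | F | T | T
T | F | F | F
F | T | T | T
T | T | T | T
The columns φ and ψ agree on every row.

Yes, they are logically equivalent.


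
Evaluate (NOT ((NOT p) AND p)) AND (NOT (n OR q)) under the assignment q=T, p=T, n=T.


Substitute q=T, p=T, n=T:
NOT p = F
(NOT p) AND p = F AND T = F
NOT ((NOT p) AND p) = T
n OR q = T OR T = T
NOT (n OR q) = F
(NOT ((NOT p) AND p)) AND (NOT (n OR q)) = T AND F = F

F


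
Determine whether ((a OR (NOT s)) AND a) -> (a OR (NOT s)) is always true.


Build the truth table over {a, s}:
a | s | φ
---------
F | F | T
T | F | T
F | T | T
T | T | T
Every row evaluates to true.

Yes, it is a tautology.


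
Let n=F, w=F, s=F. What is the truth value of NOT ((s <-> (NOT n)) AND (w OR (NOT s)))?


Substitute n=F, w=F, s=F:
NOT n = T
s <-> (NOT n) = F <-> T = F
NOT s = T
w OR (NOT s) = F OR T = T
(s <-> (NOT n)) AND (w OR (NOT s)) = F AND T = F
NOT ((s <-> (NOT n)) AND (w OR (NOT s))) = T

T


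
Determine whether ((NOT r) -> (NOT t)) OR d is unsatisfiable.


Truth table over {d, r, t}:
d | r | t | φ
-------------
F | F | F | T
T | F | F | T
F | T | F | T
T | T | F | T
F | F | T | F
T | F | T | T
F | T | T | T
T | T | T | T
Satisfying assignment at row 1: d=F, r=F, t=F gives T.

No, it is not a contradiction.


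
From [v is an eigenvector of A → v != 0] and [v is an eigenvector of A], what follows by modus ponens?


Modus ponens: from (P → Q) and P, infer Q.
P = 'v is an eigenvector of A' is asserted, and P → Q holds, so Q follows.

v != 0.


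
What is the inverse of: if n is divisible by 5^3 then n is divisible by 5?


The inverse of (P → Q) is (¬P → ¬Q). It is equivalent to the converse, not to the original.
Here P = 'n is divisible by 5^3' and Q = 'n is divisible by 5'.

If not (n is divisible by 5^3), then not (n is divisible by 5).


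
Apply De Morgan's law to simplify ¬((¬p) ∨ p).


De Morgan: the negation of a disjunction is the conjunction of the negations.
Distribute ¬ across ∨, flipping it to ∧, and negate each literal.

p ∧ (¬p)


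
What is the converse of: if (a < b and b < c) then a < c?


The converse of (P → Q) is (Q → P). It is not in general equivalent to the original.
Here P = '(a < b and b < c)' and Q = 'a < c'.

If a < c, then (a < b and b < c).


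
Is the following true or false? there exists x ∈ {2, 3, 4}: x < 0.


Evaluate the predicate on each element: 2:F, 3:F, 4:F.
No element satisfies the predicate.

F


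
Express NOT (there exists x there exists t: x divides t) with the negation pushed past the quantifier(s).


Negation flips each quantifier (∀↔∃) and negates the inner predicate.
¬(there exists x there exists t: φ) = for all x for all t: ¬φ.

for all x for all t: NOT(x divides t)


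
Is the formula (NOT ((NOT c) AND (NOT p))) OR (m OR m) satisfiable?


Search for a satisfying assignment over {c, m, p}.
Try c=T, m=F, p=F: the formula evaluates to T.
A satisfying assignment exists.

Satisfiable.


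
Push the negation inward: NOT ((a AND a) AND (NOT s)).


De Morgan: the negation of a conjunction is the disjunction of the negations.
Distribute NOT across AND, flipping it to OR, and negate each literal.

((NOT a) OR (NOT a)) OR s


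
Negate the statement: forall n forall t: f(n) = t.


Negation flips each quantifier (∀↔∃) and negates the inner predicate.
¬(forall n forall t: φ) = exists n exists t: ¬φ.

exists n exists t: ~(f(n) = t)


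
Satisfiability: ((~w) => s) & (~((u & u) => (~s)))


Search for a satisfying assignment over {s, u, w}.
Try s=True, u=True, w=False: the formula evaluates to True.
A satisfying assignment exists.

Satisfiable.


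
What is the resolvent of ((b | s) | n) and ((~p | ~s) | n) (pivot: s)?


The clauses contain complementary literals s and ~s.
Resolution eliminates this pair and disjoins the remaining literals (merging duplicates).

((n | b) | ~p)


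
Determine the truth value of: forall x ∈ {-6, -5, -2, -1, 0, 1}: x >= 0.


Evaluate the predicate on each element: -6:False, -5:False, -2:False, -1:False, 0:True, 1:True.
Counterexample x = -6 fails the predicate.

False


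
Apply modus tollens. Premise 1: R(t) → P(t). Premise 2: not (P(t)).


Modus tollens: from (P → Q) and ¬Q, infer ¬P.
Q = 'P(t)' is denied; since P → Q, P must also fail.

Not (R(t)).


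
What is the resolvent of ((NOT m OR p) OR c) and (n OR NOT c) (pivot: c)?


The clauses contain complementary literals c and NOTc.
Resolution eliminates this pair and disjoins the remaining literals (merging duplicates).

((NOT m OR p) OR n)


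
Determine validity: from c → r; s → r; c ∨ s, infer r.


This matches the form of proof by cases: the conclusion follows in every model of the premises.

Valid.


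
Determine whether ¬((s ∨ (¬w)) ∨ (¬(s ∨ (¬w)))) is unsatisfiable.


Truth table over {s, w}:
s | w | φ
---------
F | F | F
T | F | F
F | T | F
T | T | F
Every row is false.

Yes, it is a contradiction.


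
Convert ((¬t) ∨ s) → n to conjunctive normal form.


Step 1: Rewrite as ¬((¬t) ∨ s) ∨ n = (¬(¬t) ∧ ¬s) ∨ n.
Step 2: Distribute ∨ over ∧.
Step 3: Eliminate any double negations (¬¬X = X).

(t ∨ n) ∧ ((¬s) ∨ n)


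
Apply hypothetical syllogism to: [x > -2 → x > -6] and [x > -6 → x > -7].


Hypothetical syllogism: from (P → Q) and (Q → R), infer (P → R).
Chain the two implications through the shared middle term 'x > -6'.

x > -2 → x > -7


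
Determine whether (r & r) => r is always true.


Build the truth table over {r}:
r | φ
-----
False | True
True | True
Every row evaluates to true.

Yes, it is a tautology.


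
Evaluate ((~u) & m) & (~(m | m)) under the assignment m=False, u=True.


Substitute m=False, u=True:
~u = False
(~u) & m = False & False = False
m | m = False | False = False
~(m | m) = True
((~u) & m) & (~(m | m)) = False & True = False

False


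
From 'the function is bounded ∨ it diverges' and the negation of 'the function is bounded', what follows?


Disjunctive syllogism: from (P ∨ Q) and ¬P, infer Q.
One disjunct, 'the function is bounded', is ruled out; the other must hold.

it diverges


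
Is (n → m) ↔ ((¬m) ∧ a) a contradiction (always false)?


Truth table over {a, m, n}:
a | m | n | φ
-------------
F | F | F | F
T | F | F | T
F | T | F | F
T | T | F | F
F | F | T | T
T | F | T | F
F | T | T | F
T | T | T | F
Satisfying assignment at row 2: a=T, m=F, n=F gives T.

No, it is not a contradiction.


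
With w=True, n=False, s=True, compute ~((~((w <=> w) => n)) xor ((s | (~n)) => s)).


Substitute w=True, n=False, s=True:
w <=> w = True <=> True = True
(w <=> w) => n = True => False = False
~((w <=> w) => n) = True
~n = True
s | (~n) = True | True = True
(s | (~n)) => s = True => True = True
(~((w <=> w) => n)) xor ((s | (~n)) => s) = True xor True = False
~((~((w <=> w) => n)) xor ((s | (~n)) => s)) = True

True


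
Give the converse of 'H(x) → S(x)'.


The converse of (P → Q) is (Q → P). It is not in general equivalent to the original.
Here P = 'H(x)' and Q = 'S(x)'.

If S(x), then H(x).


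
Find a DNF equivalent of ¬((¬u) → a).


Step 1: Rewrite implication then negate: ¬(¬(¬u) ∨ a) = (¬u) ∧ ¬a.

(¬u) ∧ (¬a)


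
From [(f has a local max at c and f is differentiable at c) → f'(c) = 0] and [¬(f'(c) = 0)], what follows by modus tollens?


Modus tollens: from (P → Q) and ¬Q, infer ¬P.
Q = 'f'(c) = 0' is denied; since P → Q, P must also fail.

Not ((f has a local max at c and f is differentiable at c)).


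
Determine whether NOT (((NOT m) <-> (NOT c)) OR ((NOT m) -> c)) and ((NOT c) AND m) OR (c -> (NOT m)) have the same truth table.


Compare truth tables:
c | m | φ | ψ
-------------
F | F | F | T
T | F | F | T
F | T | F | T
T | T | F | F
They differ at row 1 (c=F, m=F): φ=F but ψ=T.

No, they are not logically equivalent.


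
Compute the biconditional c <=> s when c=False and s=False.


Biconditional is true when both operands have the same truth value.
Substitute: c=False, s=False.
False <=> False evaluates to True.

True


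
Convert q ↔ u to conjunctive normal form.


Step 1: Rewrite q ↔ u as (q → u) ∧ (u → q).
Step 2: Rewrite each implication as a disjunction.

((¬q) ∨ u) ∧ ((¬u) ∨ q)


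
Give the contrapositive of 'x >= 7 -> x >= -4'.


The contrapositive of (P → Q) is (¬Q → ¬P); it is logically equivalent to the original.
Here P = 'x >= 7' and Q = 'x >= -4'.

If not (x >= -4), then not (x >= 7).


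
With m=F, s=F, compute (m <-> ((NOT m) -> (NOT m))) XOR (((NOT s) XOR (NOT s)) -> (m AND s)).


Substitute m=F, s=F:
NOT m = T
NOT m = T
(NOT m) -> (NOT m) = T -> T = T
m <-> ((NOT m) -> (NOT m)) = F <-> T = F
NOT s = T
NOT s = T
(NOT s) XOR (NOT s) = T XOR T = F
m AND s = F AND F = F
((NOT s) XOR (NOT s)) -> (m AND s) = F -> F = T
(m <-> ((NOT m) -> (NOT m))) XOR (((NOT s) XOR (NOT s)) -> (m AND s)) = F XOR T = T

T


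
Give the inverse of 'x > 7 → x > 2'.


The inverse of (P → Q) is (¬P → ¬Q). It is equivalent to the converse, not to the original.
Here P = 'x > 7' and Q = 'x > 2'.

If not (x > 7), then not (x > 2).


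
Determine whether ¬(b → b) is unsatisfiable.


Truth table over {b}:
b | φ
-----
F | F
T | F
Every row is false.

Yes, it is a contradiction.


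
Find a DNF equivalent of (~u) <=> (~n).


Step 1: (¬u) ↔ (¬n) is true exactly when both agree: ((¬u) ∧ (¬n)) ∨ (¬(¬u) ∧ ¬(¬n)).
Step 2: Eliminate any double negations (¬¬X = X).

((~u) & (~n)) | (u & n)


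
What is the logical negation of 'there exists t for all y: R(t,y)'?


Negation flips each quantifier (∀↔∃) and negates the inner predicate.
¬(there exists t for all y: φ) = for all t there exists y: ¬φ.

for all t there exists y: NOT(R(t,y))


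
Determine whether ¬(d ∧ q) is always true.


Build the truth table over {d, q}:
d | q | φ
---------
F | F | T
T | F | T
F | T | T
T | T | F
Counterexample at row 4: with d=T, q=T, the formula is F.

No, it is not a tautology.


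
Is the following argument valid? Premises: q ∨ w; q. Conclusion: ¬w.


This is affirming a disjunct (fallacy). There exist truth assignments where the premises are all true but the conclusion is false.

Invalid.


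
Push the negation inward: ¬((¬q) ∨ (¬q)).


De Morgan: the negation of a disjunction is the conjunction of the negations.
Distribute ¬ across ∨, flipping it to ∧, and negate each literal.

q ∧ q


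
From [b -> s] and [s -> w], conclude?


Hypothetical syllogism: from (P → Q) and (Q → R), infer (P → R).
Chain the two implications through the shared middle term 's'.

b -> w


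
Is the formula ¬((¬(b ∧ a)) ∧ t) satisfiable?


Search for a satisfying assignment over {a, b, t}.
Try a=F, b=F, t=F: the formula evaluates to T.
A satisfying assignment exists.

Satisfiable.


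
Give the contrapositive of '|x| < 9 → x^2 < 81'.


The contrapositive of (P → Q) is (¬Q → ¬P); it is logically equivalent to the original.
Here P = '|x| < 9' and Q = 'x^2 < 81'.

If not (x^2 < 81), then not (|x| < 9).


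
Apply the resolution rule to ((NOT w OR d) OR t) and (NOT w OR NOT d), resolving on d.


The clauses contain complementary literals d and NOTd.
Resolution eliminates this pair and disjoins the remaining literals (merging duplicates).

(NOT w OR t)


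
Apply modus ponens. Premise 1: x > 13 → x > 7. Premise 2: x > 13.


Modus ponens: from (P → Q) and P, infer Q.
P = 'x > 13' is asserted, and P → Q holds, so Q follows.

x > 7.


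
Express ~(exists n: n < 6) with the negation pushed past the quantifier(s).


¬(forall x: φ) = exists x: ¬φ, and ¬(exists x: φ) = forall x: ¬φ.
Apply to the existential statement.

forall n: ~(n < 6)


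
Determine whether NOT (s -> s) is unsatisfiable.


Truth table over {s}:
s | φ
-----
F | F
T | F
Every row is false.

Yes, it is a contradiction.


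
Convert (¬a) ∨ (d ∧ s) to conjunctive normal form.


Step 1: Distribute ∨ over ∧: (¬a) ∨ (d ∧ s) = ((¬a) ∨ d) ∧ ((¬a) ∨ s).

((¬a) ∨ d) ∧ ((¬a) ∨ s)


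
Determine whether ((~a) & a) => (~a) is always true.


Build the truth table over {a}:
a | φ
-----
False | True
True | True
Every row evaluates to true.

Yes, it is a tautology.


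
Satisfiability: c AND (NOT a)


Search for a satisfying assignment over {a, c}.
Try a=F, c=T: the formula evaluates to T.
A satisfying assignment exists.

Satisfiable.


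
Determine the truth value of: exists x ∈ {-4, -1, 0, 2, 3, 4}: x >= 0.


Evaluate the predicate on each element: -4:False, -1:False, 0:True, 2:True, 3:True, 4:True.
Witness x = 0 satisfies the predicate.

True


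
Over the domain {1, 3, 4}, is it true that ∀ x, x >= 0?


Evaluate the predicate on each element: 1:T, 3:T, 4:T.
Every element satisfies the predicate.

T


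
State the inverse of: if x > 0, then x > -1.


The inverse of (P → Q) is (¬P → ¬Q). It is equivalent to the converse, not to the original.
Here P = 'x > 0' and Q = 'x > -1'.

If not (x > 0), then not (x > -1).


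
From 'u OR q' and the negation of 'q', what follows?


Disjunctive syllogism: from (P ∨ Q) and ¬P, infer Q.
One disjunct, 'q', is ruled out; the other must hold.

u


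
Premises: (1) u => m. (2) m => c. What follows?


Hypothetical syllogism: from (P → Q) and (Q → R), infer (P → R).
Chain the two implications through the shared middle term 'm'.

u => c


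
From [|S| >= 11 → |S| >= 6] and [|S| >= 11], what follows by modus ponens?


Modus ponens: from (P → Q) and P, infer Q.
P = '|S| >= 11' is asserted, and P → Q holds, so Q follows.

|S| >= 6.


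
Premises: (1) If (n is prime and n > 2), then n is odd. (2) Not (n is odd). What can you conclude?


Modus tollens: from (P → Q) and ¬Q, infer ¬P.
Q = 'n is odd' is denied; since P → Q, P must also fail.

Not ((n is prime and n > 2)).


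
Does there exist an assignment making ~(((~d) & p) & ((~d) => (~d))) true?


Search for a satisfying assignment over {d, p}.
Try d=False, p=False: the formula evaluates to True.
A satisfying assignment exists.

Satisfiable.


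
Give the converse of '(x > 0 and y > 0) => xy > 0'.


The converse of (P → Q) is (Q → P). It is not in general equivalent to the original.
Here P = '(x > 0 and y > 0)' and Q = 'xy > 0'.

If xy > 0, then (x > 0 and y > 0).


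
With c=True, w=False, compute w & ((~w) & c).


Substitute c=True, w=False:
~w = True
(~w) & c = True & True = True
w & ((~w) & c) = False & True = False

False


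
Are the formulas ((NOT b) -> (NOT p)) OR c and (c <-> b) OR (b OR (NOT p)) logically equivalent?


Compare truth tables:
b | c | p | φ | ψ
-----------------
F | F | F | T | T
T | F | F | T | T
F | T | F | T | T
T | T | F | T | T
F | F | T | F | T
T | F | T | T | T
F | T | T | T | F
T | T | T | T | T
They differ at row 5 (b=F, c=F, p=T): φ=F but ψ=T.

No, they are not logically equivalent.


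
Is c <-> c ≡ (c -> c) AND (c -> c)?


Compare truth tables:
c | φ | ψ
---------
F | T | T
T | T | T
The columns φ and ψ agree on every row.

Yes, they are logically equivalent.


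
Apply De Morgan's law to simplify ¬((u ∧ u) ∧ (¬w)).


De Morgan: the negation of a conjunction is the disjunction of the negations.
Distribute ¬ across ∧, flipping it to ∨, and negate each literal.

((¬u) ∨ (¬u)) ∨ w


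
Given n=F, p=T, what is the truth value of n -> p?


Implication is false only when antecedent is true and consequent is false.
Substitute: n=F, p=T.
F -> T evaluates to T.

T


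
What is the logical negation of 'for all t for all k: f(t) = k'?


Negation flips each quantifier (∀↔∃) and negates the inner predicate.
¬(for all t for all k: φ) = there exists t there exists k: ¬φ.

there exists t there exists k: NOT(f(t) = k)


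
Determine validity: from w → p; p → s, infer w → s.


This matches the form of hypothetical syllogism: the conclusion follows in every model of the premises.

Valid.


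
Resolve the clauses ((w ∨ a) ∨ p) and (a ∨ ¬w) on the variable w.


The clauses contain complementary literals w and ¬w.
Resolution eliminates this pair and disjoins the remaining literals (merging duplicates).

(a ∨ p)


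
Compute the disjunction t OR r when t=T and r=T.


Disjunction is false only when both operands are false.
Substitute: t=T, r=T.
T OR T evaluates to T.

T


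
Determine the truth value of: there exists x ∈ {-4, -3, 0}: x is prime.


Evaluate the predicate on each element: -4:F, -3:F, 0:F.
No element satisfies the predicate.

F


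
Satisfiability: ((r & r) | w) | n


Search for a satisfying assignment over {n, r, w}.
Try n=True, r=False, w=False: the formula evaluates to True.
A satisfying assignment exists.

Satisfiable.


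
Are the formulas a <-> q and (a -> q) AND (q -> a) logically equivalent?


Compare truth tables:
a | q | φ | ψ
-------------
F | F | T | T
T | F | F | F
F | T | F | F
T | T | T | T
The columns φ and ψ agree on every row.

Yes, they are logically equivalent.


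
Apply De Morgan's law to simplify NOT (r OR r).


De Morgan: the negation of a disjunction is the conjunction of the negations.
Distribute NOT across OR, flipping it to AND, and negate each literal.

(NOT r) AND (NOT r)


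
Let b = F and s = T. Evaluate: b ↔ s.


Biconditional is true when both operands have the same truth value.
Substitute: b=F, s=T.
F ↔ T evaluates to F.

F


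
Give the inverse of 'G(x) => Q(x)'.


The inverse of (P → Q) is (¬P → ¬Q). It is equivalent to the converse, not to the original.
Here P = 'G(x)' and Q = 'Q(x)'.

If not (G(x)), then not (Q(x)).


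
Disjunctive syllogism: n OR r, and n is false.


Disjunctive syllogism: from (P ∨ Q) and ¬P, infer Q.
One disjunct, 'n', is ruled out; the other must hold.

r


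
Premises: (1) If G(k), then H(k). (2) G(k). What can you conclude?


Modus ponens: from (P → Q) and P, infer Q.
P = 'G(k)' is asserted, and P → Q holds, so Q follows.

H(k).


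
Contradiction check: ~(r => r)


Truth table over {r}:
r | φ
-----
False | False
True | False
Every row is false.

Yes, it is a contradiction.


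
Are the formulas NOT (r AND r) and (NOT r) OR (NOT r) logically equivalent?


Compare truth tables:
r | φ | ψ
---------
F | T | T
T | F | F
The columns φ and ψ agree on every row.

Yes, they are logically equivalent.


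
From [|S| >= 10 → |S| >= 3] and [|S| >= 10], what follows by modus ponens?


Modus ponens: from (P → Q) and P, infer Q.
P = '|S| >= 10' is asserted, and P → Q holds, so Q follows.

|S| >= 3.


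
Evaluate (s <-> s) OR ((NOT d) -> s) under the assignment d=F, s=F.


Substitute d=F, s=F:
s <-> s = F <-> F = T
NOT d = T
(NOT d) -> s = T -> F = F
(s <-> s) OR ((NOT d) -> s) = T OR F = T

T


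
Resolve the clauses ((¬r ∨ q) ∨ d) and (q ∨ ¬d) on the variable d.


The clauses contain complementary literals d and ¬d.
Resolution eliminates this pair and disjoins the remaining literals (merging duplicates).

(¬r ∨ q)


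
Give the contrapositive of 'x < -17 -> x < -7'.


The contrapositive of (P → Q) is (¬Q → ¬P); it is logically equivalent to the original.
Here P = 'x < -17' and Q = 'x < -7'.

If not (x < -7), then not (x < -17).


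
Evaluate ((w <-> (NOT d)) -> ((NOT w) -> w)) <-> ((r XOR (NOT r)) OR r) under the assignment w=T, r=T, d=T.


Substitute w=T, r=T, d=T:
NOT d = F
w <-> (NOT d) = T <-> F = F
NOT w = F
(NOT w) -> w = F -> T = T
(w <-> (NOT d)) -> ((NOT w) -> w) = F -> T = T
NOT r = F
r XOR (NOT r) = T XOR F = T
(r XOR (NOT r)) OR r = T OR T = T
((w <-> (NOT d)) -> ((NOT w) -> w)) <-> ((r XOR (NOT r)) OR r) = T <-> T = T

T


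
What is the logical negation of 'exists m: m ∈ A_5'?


¬(forall x: φ) = exists x: ¬φ, and ¬(exists x: φ) = forall x: ¬φ.
Apply to the existential statement.

forall m: ~(m ∈ A_5)


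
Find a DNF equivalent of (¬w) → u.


Step 1: Rewrite (¬w) → u as ¬(¬w) ∨ u.
Step 2: Eliminate any double negations (¬¬X = X).

w ∨ u


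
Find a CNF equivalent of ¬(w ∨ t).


Step 1: Apply De Morgan: ¬(w ∨ t) = ¬w ∧ ¬t.

(¬w) ∧ (¬t)


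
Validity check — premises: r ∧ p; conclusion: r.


This matches the form of conjunction elimination: the conclusion follows in every model of the premises.

Valid.


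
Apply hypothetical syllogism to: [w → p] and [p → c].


Hypothetical syllogism: from (P → Q) and (Q → R), infer (P → R).
Chain the two implications through the shared middle term 'p'.

w → c


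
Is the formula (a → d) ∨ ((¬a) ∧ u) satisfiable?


Search for a satisfying assignment over {a, d, u}.
Try a=F, d=F, u=F: the formula evaluates to T.
A satisfying assignment exists.

Satisfiable.
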